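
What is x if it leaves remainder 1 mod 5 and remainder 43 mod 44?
131

Using Chinese Remainder Theorem:
M = 5 × 44 = 220
M1 = 44, M2 = 5
y1 = 44^(-1) mod 5 = 4
y2 = 5^(-1) mod 44 = 9
x = (1×44×4 + 43×5×9) mod 220 = 131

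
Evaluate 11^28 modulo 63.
25

Repeated squaring. Binary of 28 = 11100.
11^1 ≡ 11 (mod 63); 11^2 ≡ 58 (mod 63); 11^4 ≡ 25 (mod 63); 11^8 ≡ 58 (mod 63); 11^16 ≡ 25 (mod 63)
11^28 = 11^4 × 11^8 × 11^16 ≡ 25 (mod 63)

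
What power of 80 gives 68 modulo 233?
83

Baby-step giant-step with step n = ⌈√233⌉ = 16.
Baby steps 80^j mod 233 (j:value) for j=0..15: 0:1, 1:80, 2:109, 3:99, 4:231, 5:73, 6:15, 7:35, 8:4, 9:87, 10:203, 11:163, 12:225, 13:59, 14:60, 15:140.
Giant-step multiplier: 80^(-16) ≡ 80^(232-16) = 80^216 ≡ 102 (mod 233).
Giant steps γ_i = 68·102^i mod 233: γ_0=68, γ_1=179, γ_2=84, γ_3=180, γ_4=186, γ_5=99 (in table at j=3).
x = i·n + j = 5·16 + 3 = 83.
Check: 80^83 ≡ 68 (mod 233).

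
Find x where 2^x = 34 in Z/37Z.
8

Baby-step giant-step with step n = ⌈√37⌉ = 7.
Baby steps 2^j mod 37 (j:value) for j=0..6: 0:1, 1:2, 2:4, 3:8, 4:16, 5:32, 6:27.
Giant-step multiplier: 2^(-7) ≡ 2^(36-7) = 2^29 ≡ 24 (mod 37).
Giant steps γ_i = 34·24^i mod 37: γ_0=34, γ_1=2 (in table at j=1).
x = i·n + j = 1·7 + 1 = 8.
Check: 2^8 ≡ 34 (mod 37).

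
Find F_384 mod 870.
588

Matrix identity: Q^n = [[F_(n+1), F_n], [F_n, F_(n-1)]] with Q = [[1,1],[1,0]].
n = 384 = 110000000₂. Square-and-multiply, entries mod 870:
Q^1 = [[1,1],[1,0]]
Q^3 = (Q^1)²·Q = [[3,2],[2,1]]
Q^6 = (Q^3)² = [[13,8],[8,5]]
Q^12 = (Q^6)² = [[233,144],[144,89]]
Q^24 = (Q^12)² = [[205,258],[258,817]]
Q^48 = (Q^24)² = [[709,66],[66,643]]
Q^96 = (Q^48)² = [[697,492],[492,205]]
Q^192 = (Q^96)² = [[553,84],[84,469]]
Q^384 = (Q^192)² = [[535,588],[588,817]]
F_384 mod 870 = Q^384[0][1] = 588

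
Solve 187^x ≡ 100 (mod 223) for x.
164

Baby-step giant-step with step n = ⌈√223⌉ = 15.
Baby steps 187^j mod 223 (j:value) for j=0..14: 0:1, 1:187, 2:181, 3:174, 4:203, 5:51, 6:171, 7:88, 8:177, 9:95, 10:148, 11:24, 12:28, 13:107, 14:162.
Giant-step multiplier: 187^(-15) ≡ 187^(222-15) = 187^207 ≡ 59 (mod 223).
Giant steps γ_i = 100·59^i mod 223: γ_0=100, γ_1=102, γ_2=220, γ_3=46, γ_4=38, γ_5=12, γ_6=39, γ_7=71, γ_8=175, γ_9=67, γ_10=162 (in table at j=14).
x = i·n + j = 10·15 + 14 = 164.
Check: 187^164 ≡ 100 (mod 223).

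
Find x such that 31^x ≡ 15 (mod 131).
22

Baby-step giant-step with step n = ⌈√131⌉ = 12.
Baby steps 31^j mod 131 (j:value) for j=0..11: 0:1, 1:31, 2:44, 3:54, 4:102, 5:18, 6:34, 7:6, 8:55, 9:2, 10:62, 11:88.
Giant-step multiplier: 31^(-12) ≡ 31^(130-12) = 31^118 ≡ 74 (mod 131).
Giant steps γ_i = 15·74^i mod 131: γ_0=15, γ_1=62 (in table at j=10).
x = i·n + j = 1·12 + 10 = 22.
Check: 31^22 ≡ 15 (mod 131).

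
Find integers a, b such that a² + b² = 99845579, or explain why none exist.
Not possible

Factorization: 99845579 = 29 × 151^3
By Fermat: n is sum of two squares iff every prime p ≡ 3 (mod 4) appears to even power.
Prime(s) ≡ 3 (mod 4) with odd exponent: [(151, 3)]
Therefore 99845579 cannot be expressed as a² + b².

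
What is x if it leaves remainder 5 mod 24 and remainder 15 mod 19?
53

Using Chinese Remainder Theorem:
M = 24 × 19 = 456
M1 = 19, M2 = 24
y1 = 19^(-1) mod 24 = 19
y2 = 24^(-1) mod 19 = 4
x = (5×19×19 + 15×24×4) mod 456 = 53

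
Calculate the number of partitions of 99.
169229875

p(n) counts ways to write n as a sum of positive integers (order ignored).
Euler's pentagonal recurrence: p(k) = p(k-1) + p(k-2) - p(k-5) - p(k-7) + p(k-12) + p(k-15) - ... (offsets j(3j∓1)/2, signs ++--, p(0)=1, p(<0)=0).
DP table for k = 0..98: p(0)=1, p(1)=1, p(2)=2, p(3)=3, p(4)=5, p(5)=7, p(6)=11, p(7)=15, p(8)=22, p(9)=30, p(10)=42, p(11)=56, p(12)=77, p(13)=101, p(14)=135, p(15)=176, p(16)=231, p(17)=297, p(18)=385, p(19)=490, p(20)=627, p(21)=792, p(22)=1002, p(23)=1255, p(24)=1575, p(25)=1958, p(26)=2436, p(27)=3010, p(28)=3718, p(29)=4565, p(30)=5604, p(31)=6842, p(32)=8349, p(33)=10143, p(34)=12310, p(35)=14883, p(36)=17977, p(37)=21637, p(38)=26015, p(39)=31185, p(40)=37338, p(41)=44583, p(42)=53174, p(43)=63261, p(44)=75175, p(45)=89134, p(46)=105558, p(47)=124754, p(48)=147273, p(49)=173525, p(50)=204226, p(51)=239943, p(52)=281589, p(53)=329931, p(54)=386155, p(55)=451276, p(56)=526823, p(57)=614154, p(58)=715220, p(59)=831820, p(60)=966467, p(61)=1121505, p(62)=1300156, p(63)=1505499, p(64)=1741630, p(65)=2012558, p(66)=2323520, p(67)=2679689, p(68)=3087735, p(69)=3554345, p(70)=4087968, p(71)=4697205, p(72)=5392783, p(73)=6185689, p(74)=7089500, p(75)=8118264, p(76)=9289091, p(77)=10619863, p(78)=12132164, p(79)=13848650, p(80)=15796476, p(81)=18004327, p(82)=20506255, p(83)=23338469, p(84)=26543660, p(85)=30167357, p(86)=34262962, p(87)=38887673, p(88)=44108109, p(89)=49995925, p(90)=56634173, p(91)=64112359, p(92)=72533807, p(93)=82010177, p(94)=92669720, p(95)=104651419, p(96)=118114304, p(97)=133230930, p(98)=150198136.
Final step: p(99) = p(98) + p(97) - p(94) - p(92) + p(87) + p(84) - p(77) - p(73) + p(64) + p(59) - p(48) - p(42) + p(29) + p(22) - p(7)
= 150198136 + 133230930 - 92669720 - 72533807 + 38887673 + 26543660 - 10619863 - 6185689 + 1741630 + 831820 - 147273 - 53174 + 4565 + 1002 - 15
= 169229875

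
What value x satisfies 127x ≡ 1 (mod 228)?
79

gcd(127, 228) = 1, so the inverse exists.
Extended Euclidean algorithm on (228, 127):
228 = 1 × 127 + 101  ⟹  101 = (1)·228 + (-1)·127
127 = 1 × 101 + 26  ⟹  26 = (-1)·228 + (2)·127
101 = 3 × 26 + 23  ⟹  23 = (4)·228 + (-7)·127
26 = 1 × 23 + 3  ⟹  3 = (-5)·228 + (9)·127
23 = 7 × 3 + 2  ⟹  2 = (39)·228 + (-70)·127
3 = 1 × 2 + 1  ⟹  1 = (-44)·228 + (79)·127
So (79)·127 ≡ 1 (mod 228), i.e. 127^(-1) ≡ 79 (mod 228).
Check: 127 × 79 = 10033 ≡ 1 (mod 228)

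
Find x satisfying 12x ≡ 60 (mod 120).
x ≡ 5 (mod 10)

gcd(12, 120) = 12, which divides 60, so solutions exist.
Divide through by 12: x ≡ 5 (mod 10).
The coefficient of x is now 1, so x ≡ 5 (mod 10).
Check: 12 × 5 = 60 ≡ 60 (mod 120).
x ≡ 5 (mod 10), giving 12 solutions mod 120.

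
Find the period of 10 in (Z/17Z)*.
16

17 is prime, so ord(10) divides φ(17) = 16.
Divisors of 16: 1, 2, 4, 8, 16.
Repeated squaring: 10^1 ≡ 10, 10^2 ≡ 15, 10^4 ≡ 4, 10^8 ≡ 16, 10^16 ≡ 1 (mod 17).
Test 10^d mod 17 for each divisor d in increasing order:
10^1 ≡ 10
10^2 ≡ 15
10^4 ≡ 4
10^8 ≡ 16
10^16 ≡ 1  ← first divisor giving 1
The order is 16.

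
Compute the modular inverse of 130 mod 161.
135

gcd(130, 161) = 1, so the inverse exists.
Extended Euclidean algorithm on (161, 130):
161 = 1 × 130 + 31  ⟹  31 = (1)·161 + (-1)·130
130 = 4 × 31 + 6  ⟹  6 = (-4)·161 + (5)·130
31 = 5 × 6 + 1  ⟹  1 = (21)·161 + (-26)·130
So (-26)·130 ≡ 1 (mod 161), i.e. 130^(-1) ≡ -26 ≡ 135 (mod 161).
Check: 130 × 135 = 17550 ≡ 1 (mod 161)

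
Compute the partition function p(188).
1398341745571

p(n) counts ways to write n as a sum of positive integers (order ignored).
Euler's pentagonal recurrence: p(k) = p(k-1) + p(k-2) - p(k-5) - p(k-7) + p(k-12) + p(k-15) - ... (offsets j(3j∓1)/2, signs ++--, p(0)=1, p(<0)=0).
DP table for k = 0..187: p(0)=1, p(1)=1, p(2)=2, p(3)=3, p(4)=5, p(5)=7, p(6)=11, p(7)=15, p(8)=22, p(9)=30, p(10)=42, p(11)=56, p(12)=77, p(13)=101, p(14)=135, p(15)=176, p(16)=231, p(17)=297, p(18)=385, p(19)=490, p(20)=627, p(21)=792, p(22)=1002, p(23)=1255, p(24)=1575, p(25)=1958, p(26)=2436, p(27)=3010, p(28)=3718, p(29)=4565, p(30)=5604, p(31)=6842, p(32)=8349, p(33)=10143, p(34)=12310, p(35)=14883, p(36)=17977, p(37)=21637, p(38)=26015, p(39)=31185, p(40)=37338, p(41)=44583, p(42)=53174, p(43)=63261, p(44)=75175, p(45)=89134, p(46)=105558, p(47)=124754, p(48)=147273, p(49)=173525, p(50)=204226, p(51)=239943, p(52)=281589, p(53)=329931, p(54)=386155, p(55)=451276, p(56)=526823, p(57)=614154, p(58)=715220, p(59)=831820, p(60)=966467, p(61)=1121505, p(62)=1300156, p(63)=1505499, p(64)=1741630, p(65)=2012558, p(66)=2323520, p(67)=2679689, p(68)=3087735, p(69)=3554345, p(70)=4087968, p(71)=4697205, p(72)=5392783, p(73)=6185689, p(74)=7089500, p(75)=8118264, p(76)=9289091, p(77)=10619863, p(78)=12132164, p(79)=13848650, p(80)=15796476, p(81)=18004327, p(82)=20506255, p(83)=23338469, p(84)=26543660, p(85)=30167357, p(86)=34262962, p(87)=38887673, p(88)=44108109, p(89)=49995925, p(90)=56634173, p(91)=64112359, p(92)=72533807, p(93)=82010177, p(94)=92669720, p(95)=104651419, p(96)=118114304, p(97)=133230930, p(98)=150198136, p(99)=169229875, p(100)=190569292, p(101)=214481126, p(102)=241265379, p(103)=271248950, p(104)=304801365, p(105)=342325709, p(106)=384276336, p(107)=431149389, p(108)=483502844, p(109)=541946240, p(110)=607163746, p(111)=679903203, p(112)=761002156, p(113)=851376628, p(114)=952050665, p(115)=1064144451, p(116)=1188908248, p(117)=1327710076, p(118)=1482074143, p(119)=1653668665, p(120)=1844349560, p(121)=2056148051, p(122)=2291320912, p(123)=2552338241, p(124)=2841940500, p(125)=3163127352, p(126)=3519222692, p(127)=3913864295, p(128)=4351078600, p(129)=4835271870, p(130)=5371315400, p(131)=5964539504, p(132)=6620830889, p(133)=7346629512, p(134)=8149040695, p(135)=9035836076, p(136)=10015581680, p(137)=11097645016, p(138)=12292341831, p(139)=13610949895, p(140)=15065878135, p(141)=16670689208, p(142)=18440293320, p(143)=20390982757, p(144)=22540654445, p(145)=24908858009, p(146)=27517052599, p(147)=30388671978, p(148)=33549419497, p(149)=37027355200, p(150)=40853235313, p(151)=45060624582, p(152)=49686288421, p(153)=54770336324, p(154)=60356673280, p(155)=66493182097, p(156)=73232243759, p(157)=80630964769, p(158)=88751778802, p(159)=97662728555, p(160)=107438159466, p(161)=118159068427, p(162)=129913904637, p(163)=142798995930, p(164)=156919475295, p(165)=172389800255, p(166)=189334822579, p(167)=207890420102, p(168)=228204732751, p(169)=250438925115, p(170)=274768617130, p(171)=301384802048, p(172)=330495499613, p(173)=362326859895, p(174)=397125074750, p(175)=435157697830, p(176)=476715857290, p(177)=522115831195, p(178)=571701605655, p(179)=625846753120, p(180)=684957390936, p(181)=749474411781, p(182)=819876908323, p(183)=896684817527, p(184)=980462880430, p(185)=1071823774337, p(186)=1171432692373, p(187)=1280011042268.
Final step: p(188) = p(187) + p(186) - p(183) - p(181) + p(176) + p(173) - p(166) - p(162) + p(153) + p(148) - p(137) - p(131) + p(118) + p(111) - p(96) - p(88) + p(71) + p(62) - p(43) - p(33) + p(12) + p(1)
= 1280011042268 + 1171432692373 - 896684817527 - 749474411781 + 476715857290 + 362326859895 - 189334822579 - 129913904637 + 54770336324 + 33549419497 - 11097645016 - 5964539504 + 1482074143 + 679903203 - 118114304 - 44108109 + 4697205 + 1300156 - 63261 - 10143 + 77 + 1
= 1398341745571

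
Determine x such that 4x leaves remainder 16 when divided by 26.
x ≡ 4 (mod 13)

gcd(4, 26) = 2, which divides 16, so solutions exist.
Divide through by 2: 2x ≡ 8 (mod 13).
Find 2^(-1) mod 13 by the extended Euclidean algorithm:
13 = 6 × 2 + 1  ⟹  1 = (1)·13 + (-6)·2
So (-6)·2 ≡ 1 (mod 13), i.e. 2^(-1) ≡ -6 ≡ 7 (mod 13).
x ≡ 7 × 8 = 56 ≡ 4 (mod 13).
Check: 4 × 4 = 16 ≡ 16 (mod 26).
x ≡ 4 (mod 13), giving 2 solutions mod 26.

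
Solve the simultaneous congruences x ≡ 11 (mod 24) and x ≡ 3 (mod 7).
59

Using Chinese Remainder Theorem:
M = 24 × 7 = 168
M1 = 7, M2 = 24
y1 = 7^(-1) mod 24 = 7
y2 = 24^(-1) mod 7 = 5
x = (11×7×7 + 3×24×5) mod 168 = 59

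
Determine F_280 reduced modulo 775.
210

Matrix identity: Q^n = [[F_(n+1), F_n], [F_n, F_(n-1)]] with Q = [[1,1],[1,0]].
n = 280 = 100011000₂. Square-and-multiply, entries mod 775:
Q^1 = [[1,1],[1,0]]
Q^2 = (Q^1)² = [[2,1],[1,1]]
Q^4 = (Q^2)² = [[5,3],[3,2]]
Q^8 = (Q^4)² = [[34,21],[21,13]]
Q^17 = (Q^8)²·Q = [[259,47],[47,212]]
Q^35 = (Q^17)²·Q = [[752,315],[315,437]]
Q^70 = (Q^35)² = [[554,210],[210,344]]
Q^140 = (Q^70)² = [[716,255],[255,461]]
Q^280 = (Q^140)² = [[306,210],[210,96]]
F_280 mod 775 = Q^280[0][1] = 210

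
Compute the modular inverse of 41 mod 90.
11

gcd(41, 90) = 1, so the inverse exists.
Extended Euclidean algorithm on (90, 41):
90 = 2 × 41 + 8  ⟹  8 = (1)·90 + (-2)·41
41 = 5 × 8 + 1  ⟹  1 = (-5)·90 + (11)·41
So (11)·41 ≡ 1 (mod 90), i.e. 41^(-1) ≡ 11 (mod 90).
Check: 41 × 11 = 451 ≡ 1 (mod 90)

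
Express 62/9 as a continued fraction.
[6; 1, 8]

Euclidean algorithm steps:
62 = 6 × 9 + 8
9 = 1 × 8 + 1
8 = 8 × 1 + 0
Continued fraction: [6; 1, 8]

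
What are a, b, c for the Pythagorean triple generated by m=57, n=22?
(2765, 2508, 3733)

Euclid's formula: a = m² - n², b = 2mn, c = m² + n²
m = 57, n = 22
a = 57² - 22² = 3249 - 484 = 2765
b = 2 × 57 × 22 = 2508
c = 57² + 22² = 3249 + 484 = 3733
Verification: 2765² + 2508² = 7645225 + 6290064 = 13935289 = 3733² ✓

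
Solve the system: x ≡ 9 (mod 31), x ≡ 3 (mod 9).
102

Using Chinese Remainder Theorem:
M = 31 × 9 = 279
M1 = 9, M2 = 31
y1 = 9^(-1) mod 31 = 7
y2 = 31^(-1) mod 9 = 7
x = (9×9×7 + 3×31×7) mod 279 = 102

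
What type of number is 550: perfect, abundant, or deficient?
abundant

Proper divisors of 550: sum = 1 + 2 + 5 + 10 + 11 + 22 + 25 + 50 + 55 + 110 + 275 = 566
Since 566 > 550, 550 is abundant.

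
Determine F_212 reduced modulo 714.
507

Matrix identity: Q^n = [[F_(n+1), F_n], [F_n, F_(n-1)]] with Q = [[1,1],[1,0]].
n = 212 = 11010100₂. Square-and-multiply, entries mod 714:
Q^1 = [[1,1],[1,0]]
Q^3 = (Q^1)²·Q = [[3,2],[2,1]]
Q^6 = (Q^3)² = [[13,8],[8,5]]
Q^13 = (Q^6)²·Q = [[377,233],[233,144]]
Q^26 = (Q^13)² = [[68,13],[13,55]]
Q^53 = (Q^26)²·Q = [[680,509],[509,171]]
Q^106 = (Q^53)² = [[341,475],[475,580]]
Q^212 = (Q^106)² = [[614,507],[507,107]]
F_212 mod 714 = Q^212[0][1] = 507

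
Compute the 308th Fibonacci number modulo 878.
483

Matrix identity: Q^n = [[F_(n+1), F_n], [F_n, F_(n-1)]] with Q = [[1,1],[1,0]].
n = 308 = 100110100₂. Square-and-multiply, entries mod 878:
Q^1 = [[1,1],[1,0]]
Q^2 = (Q^1)² = [[2,1],[1,1]]
Q^4 = (Q^2)² = [[5,3],[3,2]]
Q^9 = (Q^4)²·Q = [[55,34],[34,21]]
Q^19 = (Q^9)²·Q = [[619,669],[669,828]]
Q^38 = (Q^19)² = [[134,487],[487,525]]
Q^77 = (Q^38)²·Q = [[90,505],[505,463]]
Q^154 = (Q^77)² = [[603,61],[61,542]]
Q^308 = (Q^154)² = [[326,483],[483,721]]
F_308 mod 878 = Q^308[0][1] = 483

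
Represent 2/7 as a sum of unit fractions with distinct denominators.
1/4 + 1/28

Greedy algorithm:
2/7: ceiling(7/2) = 4, use 1/4
1/28: ceiling(28/1) = 28, use 1/28
Result: 2/7 = 1/4 + 1/28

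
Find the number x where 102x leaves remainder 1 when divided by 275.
213

gcd(102, 275) = 1, so the inverse exists.
Extended Euclidean algorithm on (275, 102):
275 = 2 × 102 + 71  ⟹  71 = (1)·275 + (-2)·102
102 = 1 × 71 + 31  ⟹  31 = (-1)·275 + (3)·102
71 = 2 × 31 + 9  ⟹  9 = (3)·275 + (-8)·102
31 = 3 × 9 + 4  ⟹  4 = (-10)·275 + (27)·102
9 = 2 × 4 + 1  ⟹  1 = (23)·275 + (-62)·102
So (-62)·102 ≡ 1 (mod 275), i.e. 102^(-1) ≡ -62 ≡ 213 (mod 275).
Check: 102 × 213 = 21726 ≡ 1 (mod 275)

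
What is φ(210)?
48

210 = 2 × 3 × 5 × 7
φ(n) = n × ∏(1 - 1/p) for each prime p dividing n
φ(210) = 210 × (1 - 1/2) × (1 - 1/3) × (1 - 1/5) × (1 - 1/7) = 48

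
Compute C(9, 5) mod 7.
0

Using Lucas' theorem:
Write n=9 and k=5 in base 7:
n in base 7: [1, 2]
k in base 7: [0, 5]
C(9,5) mod 7 = ∏ C(n_i, k_i) mod 7
Digit binomials (mod 7): C(1,0) = 1; C(2,5) = 0 (k_i > n_i)
Product: 1 × 0 = 0 ≡ 0 (mod 7)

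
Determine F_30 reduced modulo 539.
363

Matrix identity: Q^n = [[F_(n+1), F_n], [F_n, F_(n-1)]] with Q = [[1,1],[1,0]].
n = 30 = 11110₂. Square-and-multiply, entries mod 539:
Q^1 = [[1,1],[1,0]]
Q^3 = (Q^1)²·Q = [[3,2],[2,1]]
Q^7 = (Q^3)²·Q = [[21,13],[13,8]]
Q^15 = (Q^7)²·Q = [[448,71],[71,377]]
Q^30 = (Q^15)² = [[386,363],[363,23]]
F_30 mod 539 = Q^30[0][1] = 363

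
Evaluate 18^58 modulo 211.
64

Repeated squaring. Binary of 58 = 111010.
18^1 ≡ 18 (mod 211); 18^2 ≡ 113 (mod 211); 18^4 ≡ 109 (mod 211); 18^8 ≡ 65 (mod 211); 18^16 ≡ 5 (mod 211); 18^32 ≡ 25 (mod 211)
18^58 = 18^2 × 18^8 × 18^16 × 18^32 ≡ 64 (mod 211)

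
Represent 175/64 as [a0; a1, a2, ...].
[2; 1, 2, 1, 3, 4]

Euclidean algorithm steps:
175 = 2 × 64 + 47
64 = 1 × 47 + 17
47 = 2 × 17 + 13
17 = 1 × 13 + 4
13 = 3 × 4 + 1
4 = 4 × 1 + 0
Continued fraction: [2; 1, 2, 1, 3, 4]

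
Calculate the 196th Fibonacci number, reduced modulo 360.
147

Matrix identity: Q^n = [[F_(n+1), F_n], [F_n, F_(n-1)]] with Q = [[1,1],[1,0]].
n = 196 = 11000100₂. Square-and-multiply, entries mod 360:
Q^1 = [[1,1],[1,0]]
Q^3 = (Q^1)²·Q = [[3,2],[2,1]]
Q^6 = (Q^3)² = [[13,8],[8,5]]
Q^12 = (Q^6)² = [[233,144],[144,89]]
Q^24 = (Q^12)² = [[145,288],[288,217]]
Q^49 = (Q^24)²·Q = [[145,289],[289,216]]
Q^98 = (Q^49)² = [[146,289],[289,217]]
Q^196 = (Q^98)² = [[77,147],[147,290]]
F_196 mod 360 = Q^196[0][1] = 147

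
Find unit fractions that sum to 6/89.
1/15 + 1/1335

Greedy algorithm:
6/89: ceiling(89/6) = 15, use 1/15
1/1335: ceiling(1335/1) = 1335, use 1/1335
Result: 6/89 = 1/15 + 1/1335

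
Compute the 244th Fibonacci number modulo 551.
530

Matrix identity: Q^n = [[F_(n+1), F_n], [F_n, F_(n-1)]] with Q = [[1,1],[1,0]].
n = 244 = 11110100₂. Square-and-multiply, entries mod 551:
Q^1 = [[1,1],[1,0]]
Q^3 = (Q^1)²·Q = [[3,2],[2,1]]
Q^7 = (Q^3)²·Q = [[21,13],[13,8]]
Q^15 = (Q^7)²·Q = [[436,59],[59,377]]
Q^30 = (Q^15)² = [[176,30],[30,146]]
Q^61 = (Q^30)²·Q = [[211,469],[469,293]]
Q^122 = (Q^61)² = [[2,548],[548,5]]
Q^244 = (Q^122)² = [[13,530],[530,34]]
F_244 mod 551 = Q^244[0][1] = 530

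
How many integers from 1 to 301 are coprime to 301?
252

301 = 7 × 43
φ(n) = n × ∏(1 - 1/p) for each prime p dividing n
φ(301) = 301 × (1 - 1/7) × (1 - 1/43) = 252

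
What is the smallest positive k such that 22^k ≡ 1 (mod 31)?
30

31 is prime, so ord(22) divides φ(31) = 30.
Divisors of 30: 1, 2, 3, 5, 6, 10, 15, 30.
Repeated squaring: 22^1 ≡ 22, 22^2 ≡ 19, 22^4 ≡ 20, 22^8 ≡ 28, 22^16 ≡ 9 (mod 31).
Test 22^d mod 31 for each divisor d in increasing order:
22^1 ≡ 22
22^2 ≡ 19
22^3 = 22^2·22^1 ≡ 15
22^5 = 22^4·22^1 ≡ 6
22^6 = 22^4·22^2 ≡ 8
22^10 = 22^8·22^2 ≡ 5
22^15 = 22^8·22^4·22^2·22^1 ≡ 30
22^30 = 22^16·22^8·22^4·22^2 ≡ 1  ← first divisor giving 1
The order is 30.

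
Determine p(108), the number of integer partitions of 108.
483502844

p(n) counts ways to write n as a sum of positive integers (order ignored).
Euler's pentagonal recurrence: p(k) = p(k-1) + p(k-2) - p(k-5) - p(k-7) + p(k-12) + p(k-15) - ... (offsets j(3j∓1)/2, signs ++--, p(0)=1, p(<0)=0).
DP table for k = 0..107: p(0)=1, p(1)=1, p(2)=2, p(3)=3, p(4)=5, p(5)=7, p(6)=11, p(7)=15, p(8)=22, p(9)=30, p(10)=42, p(11)=56, p(12)=77, p(13)=101, p(14)=135, p(15)=176, p(16)=231, p(17)=297, p(18)=385, p(19)=490, p(20)=627, p(21)=792, p(22)=1002, p(23)=1255, p(24)=1575, p(25)=1958, p(26)=2436, p(27)=3010, p(28)=3718, p(29)=4565, p(30)=5604, p(31)=6842, p(32)=8349, p(33)=10143, p(34)=12310, p(35)=14883, p(36)=17977, p(37)=21637, p(38)=26015, p(39)=31185, p(40)=37338, p(41)=44583, p(42)=53174, p(43)=63261, p(44)=75175, p(45)=89134, p(46)=105558, p(47)=124754, p(48)=147273, p(49)=173525, p(50)=204226, p(51)=239943, p(52)=281589, p(53)=329931, p(54)=386155, p(55)=451276, p(56)=526823, p(57)=614154, p(58)=715220, p(59)=831820, p(60)=966467, p(61)=1121505, p(62)=1300156, p(63)=1505499, p(64)=1741630, p(65)=2012558, p(66)=2323520, p(67)=2679689, p(68)=3087735, p(69)=3554345, p(70)=4087968, p(71)=4697205, p(72)=5392783, p(73)=6185689, p(74)=7089500, p(75)=8118264, p(76)=9289091, p(77)=10619863, p(78)=12132164, p(79)=13848650, p(80)=15796476, p(81)=18004327, p(82)=20506255, p(83)=23338469, p(84)=26543660, p(85)=30167357, p(86)=34262962, p(87)=38887673, p(88)=44108109, p(89)=49995925, p(90)=56634173, p(91)=64112359, p(92)=72533807, p(93)=82010177, p(94)=92669720, p(95)=104651419, p(96)=118114304, p(97)=133230930, p(98)=150198136, p(99)=169229875, p(100)=190569292, p(101)=214481126, p(102)=241265379, p(103)=271248950, p(104)=304801365, p(105)=342325709, p(106)=384276336, p(107)=431149389.
Final step: p(108) = p(107) + p(106) - p(103) - p(101) + p(96) + p(93) - p(86) - p(82) + p(73) + p(68) - p(57) - p(51) + p(38) + p(31) - p(16) - p(8)
= 431149389 + 384276336 - 271248950 - 214481126 + 118114304 + 82010177 - 34262962 - 20506255 + 6185689 + 3087735 - 614154 - 239943 + 26015 + 6842 - 231 - 22
= 483502844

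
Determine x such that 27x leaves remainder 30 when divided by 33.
x ≡ 6 (mod 11)

gcd(27, 33) = 3, which divides 30, so solutions exist.
Divide through by 3: 9x ≡ 10 (mod 11).
Find 9^(-1) mod 11 by the extended Euclidean algorithm:
11 = 1 × 9 + 2  ⟹  2 = (1)·11 + (-1)·9
9 = 4 × 2 + 1  ⟹  1 = (-4)·11 + (5)·9
So (5)·9 ≡ 1 (mod 11), i.e. 9^(-1) ≡ 5 (mod 11).
x ≡ 5 × 10 = 50 ≡ 6 (mod 11).
Check: 27 × 6 = 162 ≡ 30 (mod 33).
x ≡ 6 (mod 11), giving 3 solutions mod 33.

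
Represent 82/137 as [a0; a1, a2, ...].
[0; 1, 1, 2, 27]

Euclidean algorithm steps:
82 = 0 × 137 + 82
137 = 1 × 82 + 55
82 = 1 × 55 + 27
55 = 2 × 27 + 1
27 = 27 × 1 + 0
Continued fraction: [0; 1, 1, 2, 27]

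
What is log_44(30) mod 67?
55

Baby-step giant-step with step n = ⌈√67⌉ = 9.
Baby steps 44^j mod 67 (j:value) for j=0..8: 0:1, 1:44, 2:60, 3:27, 4:49, 5:12, 6:59, 7:50, 8:56.
Giant-step multiplier: 44^(-9) ≡ 44^(66-9) = 44^57 ≡ 58 (mod 67).
Giant steps γ_i = 30·58^i mod 67: γ_0=30, γ_1=65, γ_2=18, γ_3=39, γ_4=51, γ_5=10, γ_6=44 (in table at j=1).
x = i·n + j = 6·9 + 1 = 55.
Check: 44^55 ≡ 30 (mod 67).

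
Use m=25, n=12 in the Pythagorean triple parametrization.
(481, 600, 769)

Euclid's formula: a = m² - n², b = 2mn, c = m² + n²
m = 25, n = 12
a = 25² - 12² = 625 - 144 = 481
b = 2 × 25 × 12 = 600
c = 25² + 12² = 625 + 144 = 769
Verification: 481² + 600² = 231361 + 360000 = 591361 = 769² ✓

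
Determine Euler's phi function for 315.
144

315 = 3^2 × 5 × 7
φ(n) = n × ∏(1 - 1/p) for each prime p dividing n
φ(315) = 315 × (1 - 1/3) × (1 - 1/5) × (1 - 1/7) = 144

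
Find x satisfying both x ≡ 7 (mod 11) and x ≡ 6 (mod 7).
62

Using Chinese Remainder Theorem:
M = 11 × 7 = 77
M1 = 7, M2 = 11
y1 = 7^(-1) mod 11 = 8
y2 = 11^(-1) mod 7 = 2
x = (7×7×8 + 6×11×2) mod 77 = 62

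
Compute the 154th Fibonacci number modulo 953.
649

Matrix identity: Q^n = [[F_(n+1), F_n], [F_n, F_(n-1)]] with Q = [[1,1],[1,0]].
n = 154 = 10011010₂. Square-and-multiply, entries mod 953:
Q^1 = [[1,1],[1,0]]
Q^2 = (Q^1)² = [[2,1],[1,1]]
Q^4 = (Q^2)² = [[5,3],[3,2]]
Q^9 = (Q^4)²·Q = [[55,34],[34,21]]
Q^19 = (Q^9)²·Q = [[94,369],[369,678]]
Q^38 = (Q^19)² = [[141,874],[874,220]]
Q^77 = (Q^38)²·Q = [[462,391],[391,71]]
Q^154 = (Q^77)² = [[373,649],[649,677]]
F_154 mod 953 = Q^154[0][1] = 649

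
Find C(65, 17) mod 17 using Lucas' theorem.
3

Using Lucas' theorem:
Write n=65 and k=17 in base 17:
n in base 17: [3, 14]
k in base 17: [1, 0]
C(65,17) mod 17 = ∏ C(n_i, k_i) mod 17
Digit binomials (mod 17): C(3,1) = 3; C(14,0) = 1
Product: 3 × 1 = 3 ≡ 3 (mod 17)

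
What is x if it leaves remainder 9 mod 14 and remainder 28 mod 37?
65

Using Chinese Remainder Theorem:
M = 14 × 37 = 518
M1 = 37, M2 = 14
y1 = 37^(-1) mod 14 = 11
y2 = 14^(-1) mod 37 = 8
x = (9×37×11 + 28×14×8) mod 518 = 65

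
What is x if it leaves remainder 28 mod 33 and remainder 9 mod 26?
61

Using Chinese Remainder Theorem:
M = 33 × 26 = 858
M1 = 26, M2 = 33
y1 = 26^(-1) mod 33 = 14
y2 = 33^(-1) mod 26 = 15
x = (28×26×14 + 9×33×15) mod 858 = 61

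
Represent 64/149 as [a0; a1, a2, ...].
[0; 2, 3, 21]

Euclidean algorithm steps:
64 = 0 × 149 + 64
149 = 2 × 64 + 21
64 = 3 × 21 + 1
21 = 21 × 1 + 0
Continued fraction: [0; 2, 3, 21]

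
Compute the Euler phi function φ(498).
164

498 = 2 × 3 × 83
φ(n) = n × ∏(1 - 1/p) for each prime p dividing n
φ(498) = 498 × (1 - 1/2) × (1 - 1/3) × (1 - 1/83) = 164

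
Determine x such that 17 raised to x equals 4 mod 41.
4

Baby-step giant-step with step n = ⌈√41⌉ = 7.
Baby steps 17^j mod 41 (j:value) for j=0..6: 0:1, 1:17, 2:2, 3:34, 4:4, 5:27, 6:8.
h = 4 is already in the table at j=4, so x = 4.
Check: 17^4 ≡ 4 (mod 41).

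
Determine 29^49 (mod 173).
16

Repeated squaring. Binary of 49 = 110001.
29^1 ≡ 29 (mod 173); 29^2 ≡ 149 (mod 173); 29^4 ≡ 57 (mod 173); 29^8 ≡ 135 (mod 173); 29^16 ≡ 60 (mod 173); 29^32 ≡ 140 (mod 173)
29^49 = 29^1 × 29^16 × 29^32 ≡ 16 (mod 173)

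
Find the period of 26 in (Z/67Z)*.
33

67 is prime, so ord(26) divides φ(67) = 66.
Divisors of 66: 1, 2, 3, 6, 11, 22, 33, 66.
Repeated squaring: 26^1 ≡ 26, 26^2 ≡ 6, 26^4 ≡ 36, 26^8 ≡ 23, 26^16 ≡ 60, 26^32 ≡ 49, 26^64 ≡ 56 (mod 67).
Test 26^d mod 67 for each divisor d in increasing order:
26^1 ≡ 26
26^2 ≡ 6
26^3 = 26^2·26^1 ≡ 22
26^6 = 26^4·26^2 ≡ 15
26^11 = 26^8·26^2·26^1 ≡ 37
26^22 = 26^16·26^4·26^2 ≡ 29
26^33 = 26^32·26^1 ≡ 1  ← first divisor giving 1
The order is 33.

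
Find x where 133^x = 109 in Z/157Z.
28

Baby-step giant-step with step n = ⌈√157⌉ = 13.
Baby steps 133^j mod 157 (j:value) for j=0..12: 0:1, 1:133, 2:105, 3:149, 4:35, 5:102, 6:64, 7:34, 8:126, 9:116, 10:42, 11:91, 12:14.
Giant-step multiplier: 133^(-13) ≡ 133^(156-13) = 133^143 ≡ 107 (mod 157).
Giant steps γ_i = 109·107^i mod 157: γ_0=109, γ_1=45, γ_2=105 (in table at j=2).
x = i·n + j = 2·13 + 2 = 28.
Check: 133^28 ≡ 109 (mod 157).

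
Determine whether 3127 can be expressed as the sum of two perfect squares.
Not possible

Factorization: 3127 = 53 × 59
By Fermat: n is sum of two squares iff every prime p ≡ 3 (mod 4) appears to even power.
Prime(s) ≡ 3 (mod 4) with odd exponent: [(59, 1)]
Therefore 3127 cannot be expressed as a² + b².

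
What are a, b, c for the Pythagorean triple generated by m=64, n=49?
(1695, 6272, 6497)

Euclid's formula: a = m² - n², b = 2mn, c = m² + n²
m = 64, n = 49
a = 64² - 49² = 4096 - 2401 = 1695
b = 2 × 64 × 49 = 6272
c = 64² + 49² = 4096 + 2401 = 6497
Verification: 1695² + 6272² = 2873025 + 39337984 = 42211009 = 6497² ✓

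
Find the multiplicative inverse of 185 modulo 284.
109

gcd(185, 284) = 1, so the inverse exists.
Extended Euclidean algorithm on (284, 185):
284 = 1 × 185 + 99  ⟹  99 = (1)·284 + (-1)·185
185 = 1 × 99 + 86  ⟹  86 = (-1)·284 + (2)·185
99 = 1 × 86 + 13  ⟹  13 = (2)·284 + (-3)·185
86 = 6 × 13 + 8  ⟹  8 = (-13)·284 + (20)·185
13 = 1 × 8 + 5  ⟹  5 = (15)·284 + (-23)·185
8 = 1 × 5 + 3  ⟹  3 = (-28)·284 + (43)·185
5 = 1 × 3 + 2  ⟹  2 = (43)·284 + (-66)·185
3 = 1 × 2 + 1  ⟹  1 = (-71)·284 + (109)·185
So (109)·185 ≡ 1 (mod 284), i.e. 185^(-1) ≡ 109 (mod 284).
Check: 185 × 109 = 20165 ≡ 1 (mod 284)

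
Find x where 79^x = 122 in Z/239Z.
110

Baby-step giant-step with step n = ⌈√239⌉ = 16.
Baby steps 79^j mod 239 (j:value) for j=0..15: 0:1, 1:79, 2:27, 3:221, 4:12, 5:231, 6:85, 7:23, 8:144, 9:143, 10:64, 11:37, 12:55, 13:43, 14:51, 15:205.
Giant-step multiplier: 79^(-16) ≡ 79^(238-16) = 79^222 ≡ 109 (mod 239).
Giant steps γ_i = 122·109^i mod 239: γ_0=122, γ_1=153, γ_2=186, γ_3=198, γ_4=72, γ_5=200, γ_6=51 (in table at j=14).
x = i·n + j = 6·16 + 14 = 110.
Check: 79^110 ≡ 122 (mod 239).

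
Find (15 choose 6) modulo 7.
0

Using Lucas' theorem:
Write n=15 and k=6 in base 7:
n in base 7: [2, 1]
k in base 7: [0, 6]
C(15,6) mod 7 = ∏ C(n_i, k_i) mod 7
Digit binomials (mod 7): C(2,0) = 1; C(1,6) = 0 (k_i > n_i)
Product: 1 × 0 = 0 ≡ 0 (mod 7)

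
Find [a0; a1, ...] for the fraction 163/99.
[1; 1, 1, 1, 4, 1, 5]

Euclidean algorithm steps:
163 = 1 × 99 + 64
99 = 1 × 64 + 35
64 = 1 × 35 + 29
35 = 1 × 29 + 6
29 = 4 × 6 + 5
6 = 1 × 5 + 1
5 = 5 × 1 + 0
Continued fraction: [1; 1, 1, 1, 4, 1, 5]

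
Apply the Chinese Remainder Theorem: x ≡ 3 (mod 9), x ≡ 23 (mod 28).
219

Using Chinese Remainder Theorem:
M = 9 × 28 = 252
M1 = 28, M2 = 9
y1 = 28^(-1) mod 9 = 1
y2 = 9^(-1) mod 28 = 25
x = (3×28×1 + 23×9×25) mod 252 = 219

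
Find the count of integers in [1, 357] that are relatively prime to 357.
192

357 = 3 × 7 × 17
φ(n) = n × ∏(1 - 1/p) for each prime p dividing n
φ(357) = 357 × (1 - 1/3) × (1 - 1/7) × (1 - 1/17) = 192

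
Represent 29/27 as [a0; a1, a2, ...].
[1; 13, 2]

Euclidean algorithm steps:
29 = 1 × 27 + 2
27 = 13 × 2 + 1
2 = 2 × 1 + 0
Continued fraction: [1; 13, 2]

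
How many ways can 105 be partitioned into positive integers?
342325709

p(n) counts ways to write n as a sum of positive integers (order ignored).
Euler's pentagonal recurrence: p(k) = p(k-1) + p(k-2) - p(k-5) - p(k-7) + p(k-12) + p(k-15) - ... (offsets j(3j∓1)/2, signs ++--, p(0)=1, p(<0)=0).
DP table for k = 0..104: p(0)=1, p(1)=1, p(2)=2, p(3)=3, p(4)=5, p(5)=7, p(6)=11, p(7)=15, p(8)=22, p(9)=30, p(10)=42, p(11)=56, p(12)=77, p(13)=101, p(14)=135, p(15)=176, p(16)=231, p(17)=297, p(18)=385, p(19)=490, p(20)=627, p(21)=792, p(22)=1002, p(23)=1255, p(24)=1575, p(25)=1958, p(26)=2436, p(27)=3010, p(28)=3718, p(29)=4565, p(30)=5604, p(31)=6842, p(32)=8349, p(33)=10143, p(34)=12310, p(35)=14883, p(36)=17977, p(37)=21637, p(38)=26015, p(39)=31185, p(40)=37338, p(41)=44583, p(42)=53174, p(43)=63261, p(44)=75175, p(45)=89134, p(46)=105558, p(47)=124754, p(48)=147273, p(49)=173525, p(50)=204226, p(51)=239943, p(52)=281589, p(53)=329931, p(54)=386155, p(55)=451276, p(56)=526823, p(57)=614154, p(58)=715220, p(59)=831820, p(60)=966467, p(61)=1121505, p(62)=1300156, p(63)=1505499, p(64)=1741630, p(65)=2012558, p(66)=2323520, p(67)=2679689, p(68)=3087735, p(69)=3554345, p(70)=4087968, p(71)=4697205, p(72)=5392783, p(73)=6185689, p(74)=7089500, p(75)=8118264, p(76)=9289091, p(77)=10619863, p(78)=12132164, p(79)=13848650, p(80)=15796476, p(81)=18004327, p(82)=20506255, p(83)=23338469, p(84)=26543660, p(85)=30167357, p(86)=34262962, p(87)=38887673, p(88)=44108109, p(89)=49995925, p(90)=56634173, p(91)=64112359, p(92)=72533807, p(93)=82010177, p(94)=92669720, p(95)=104651419, p(96)=118114304, p(97)=133230930, p(98)=150198136, p(99)=169229875, p(100)=190569292, p(101)=214481126, p(102)=241265379, p(103)=271248950, p(104)=304801365.
Final step: p(105) = p(104) + p(103) - p(100) - p(98) + p(93) + p(90) - p(83) - p(79) + p(70) + p(65) - p(54) - p(48) + p(35) + p(28) - p(13) - p(5)
= 304801365 + 271248950 - 190569292 - 150198136 + 82010177 + 56634173 - 23338469 - 13848650 + 4087968 + 2012558 - 386155 - 147273 + 14883 + 3718 - 101 - 7
= 342325709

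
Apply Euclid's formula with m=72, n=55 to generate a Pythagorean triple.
(2159, 7920, 8209)

Euclid's formula: a = m² - n², b = 2mn, c = m² + n²
m = 72, n = 55
a = 72² - 55² = 5184 - 3025 = 2159
b = 2 × 72 × 55 = 7920
c = 72² + 55² = 5184 + 3025 = 8209
Verification: 2159² + 7920² = 4661281 + 62726400 = 67387681 = 8209² ✓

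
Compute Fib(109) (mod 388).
105

Matrix identity: Q^n = [[F_(n+1), F_n], [F_n, F_(n-1)]] with Q = [[1,1],[1,0]].
n = 109 = 1101101₂. Square-and-multiply, entries mod 388:
Q^1 = [[1,1],[1,0]]
Q^3 = (Q^1)²·Q = [[3,2],[2,1]]
Q^6 = (Q^3)² = [[13,8],[8,5]]
Q^13 = (Q^6)²·Q = [[377,233],[233,144]]
Q^27 = (Q^13)²·Q = [[39,90],[90,337]]
Q^54 = (Q^27)² = [[309,84],[84,225]]
Q^109 = (Q^54)²·Q = [[341,105],[105,236]]
F_109 mod 388 = Q^109[0][1] = 105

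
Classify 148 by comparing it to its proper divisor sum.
deficient

Proper divisors of 148: sum = 1 + 2 + 4 + 37 + 74 = 118
Since 118 < 148, 148 is deficient.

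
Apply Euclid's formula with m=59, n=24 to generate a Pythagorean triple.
(2905, 2832, 4057)

Euclid's formula: a = m² - n², b = 2mn, c = m² + n²
m = 59, n = 24
a = 59² - 24² = 3481 - 576 = 2905
b = 2 × 59 × 24 = 2832
c = 59² + 24² = 3481 + 576 = 4057
Verification: 2905² + 2832² = 8439025 + 8020224 = 16459249 = 4057² ✓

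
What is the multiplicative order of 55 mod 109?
36

109 is prime, so ord(55) divides φ(109) = 108.
Divisors of 108: 1, 2, 3, 4, 6, 9, 12, 18, 27, 36, 54, 108.
Repeated squaring: 55^1 ≡ 55, 55^2 ≡ 82, 55^4 ≡ 75, 55^8 ≡ 66, 55^16 ≡ 105, 55^32 ≡ 16, 55^64 ≡ 38 (mod 109).
Test 55^d mod 109 for each divisor d in increasing order:
55^1 ≡ 55
55^2 ≡ 82
55^3 = 55^2·55^1 ≡ 41
55^4 ≡ 75
55^6 = 55^4·55^2 ≡ 46
55^9 = 55^8·55^1 ≡ 33
55^12 = 55^8·55^4 ≡ 45
55^18 = 55^16·55^2 ≡ 108
55^27 = 55^16·55^8·55^2·55^1 ≡ 76
55^36 = 55^32·55^4 ≡ 1  ← first divisor giving 1
The order is 36.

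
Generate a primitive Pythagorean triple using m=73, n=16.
(5073, 2336, 5585)

Euclid's formula: a = m² - n², b = 2mn, c = m² + n²
m = 73, n = 16
a = 73² - 16² = 5329 - 256 = 5073
b = 2 × 73 × 16 = 2336
c = 73² + 16² = 5329 + 256 = 5585
Verification: 5073² + 2336² = 25735329 + 5456896 = 31192225 = 5585² ✓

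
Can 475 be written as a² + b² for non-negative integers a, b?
Not possible

Factorization: 475 = 5^2 × 19
By Fermat: n is sum of two squares iff every prime p ≡ 3 (mod 4) appears to even power.
Prime(s) ≡ 3 (mod 4) with odd exponent: [(19, 1)]
Therefore 475 cannot be expressed as a² + b².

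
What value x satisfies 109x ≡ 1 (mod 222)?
55

gcd(109, 222) = 1, so the inverse exists.
Extended Euclidean algorithm on (222, 109):
222 = 2 × 109 + 4  ⟹  4 = (1)·222 + (-2)·109
109 = 27 × 4 + 1  ⟹  1 = (-27)·222 + (55)·109
So (55)·109 ≡ 1 (mod 222), i.e. 109^(-1) ≡ 55 (mod 222).
Check: 109 × 55 = 5995 ≡ 1 (mod 222)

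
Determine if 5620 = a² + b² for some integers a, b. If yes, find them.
12² + 74² (a=12, b=74)

Factorization: 5620 = 2^2 × 5 × 281
By Fermat: n is sum of two squares iff every prime p ≡ 3 (mod 4) appears to even power.
All primes ≡ 3 (mod 4) appear to even power.
Search a = 0, 1, 2, … for 5620 - a² a perfect square: first hit at a = 12: 5620 - 144 = 5476 = 74².
5620 = 12² + 74² = 144 + 5476 ✓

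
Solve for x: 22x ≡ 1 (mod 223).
71

gcd(22, 223) = 1, so the inverse exists.
Extended Euclidean algorithm on (223, 22):
223 = 10 × 22 + 3  ⟹  3 = (1)·223 + (-10)·22
22 = 7 × 3 + 1  ⟹  1 = (-7)·223 + (71)·22
So (71)·22 ≡ 1 (mod 223), i.e. 22^(-1) ≡ 71 (mod 223).
Check: 22 × 71 = 1562 ≡ 1 (mod 223)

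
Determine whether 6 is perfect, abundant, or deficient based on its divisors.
perfect

Proper divisors of 6: sum = 1 + 2 + 3 = 6
Since 6 = 6, 6 is perfect.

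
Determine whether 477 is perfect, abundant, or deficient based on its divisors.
deficient

Proper divisors of 477: sum = 1 + 3 + 9 + 53 + 159 = 225
Since 225 < 477, 477 is deficient.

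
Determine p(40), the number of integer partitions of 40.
37338

p(n) counts ways to write n as a sum of positive integers (order ignored).
Euler's pentagonal recurrence: p(k) = p(k-1) + p(k-2) - p(k-5) - p(k-7) + p(k-12) + p(k-15) - ... (offsets j(3j∓1)/2, signs ++--, p(0)=1, p(<0)=0).
DP table for k = 0..39: p(0)=1, p(1)=1, p(2)=2, p(3)=3, p(4)=5, p(5)=7, p(6)=11, p(7)=15, p(8)=22, p(9)=30, p(10)=42, p(11)=56, p(12)=77, p(13)=101, p(14)=135, p(15)=176, p(16)=231, p(17)=297, p(18)=385, p(19)=490, p(20)=627, p(21)=792, p(22)=1002, p(23)=1255, p(24)=1575, p(25)=1958, p(26)=2436, p(27)=3010, p(28)=3718, p(29)=4565, p(30)=5604, p(31)=6842, p(32)=8349, p(33)=10143, p(34)=12310, p(35)=14883, p(36)=17977, p(37)=21637, p(38)=26015, p(39)=31185.
Final step: p(40) = p(39) + p(38) - p(35) - p(33) + p(28) + p(25) - p(18) - p(14) + p(5) + p(0)
= 31185 + 26015 - 14883 - 10143 + 3718 + 1958 - 385 - 135 + 7 + 1
= 37338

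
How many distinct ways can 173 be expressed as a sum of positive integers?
362326859895

p(n) counts ways to write n as a sum of positive integers (order ignored).
Euler's pentagonal recurrence: p(k) = p(k-1) + p(k-2) - p(k-5) - p(k-7) + p(k-12) + p(k-15) - ... (offsets j(3j∓1)/2, signs ++--, p(0)=1, p(<0)=0).
DP table for k = 0..172: p(0)=1, p(1)=1, p(2)=2, p(3)=3, p(4)=5, p(5)=7, p(6)=11, p(7)=15, p(8)=22, p(9)=30, p(10)=42, p(11)=56, p(12)=77, p(13)=101, p(14)=135, p(15)=176, p(16)=231, p(17)=297, p(18)=385, p(19)=490, p(20)=627, p(21)=792, p(22)=1002, p(23)=1255, p(24)=1575, p(25)=1958, p(26)=2436, p(27)=3010, p(28)=3718, p(29)=4565, p(30)=5604, p(31)=6842, p(32)=8349, p(33)=10143, p(34)=12310, p(35)=14883, p(36)=17977, p(37)=21637, p(38)=26015, p(39)=31185, p(40)=37338, p(41)=44583, p(42)=53174, p(43)=63261, p(44)=75175, p(45)=89134, p(46)=105558, p(47)=124754, p(48)=147273, p(49)=173525, p(50)=204226, p(51)=239943, p(52)=281589, p(53)=329931, p(54)=386155, p(55)=451276, p(56)=526823, p(57)=614154, p(58)=715220, p(59)=831820, p(60)=966467, p(61)=1121505, p(62)=1300156, p(63)=1505499, p(64)=1741630, p(65)=2012558, p(66)=2323520, p(67)=2679689, p(68)=3087735, p(69)=3554345, p(70)=4087968, p(71)=4697205, p(72)=5392783, p(73)=6185689, p(74)=7089500, p(75)=8118264, p(76)=9289091, p(77)=10619863, p(78)=12132164, p(79)=13848650, p(80)=15796476, p(81)=18004327, p(82)=20506255, p(83)=23338469, p(84)=26543660, p(85)=30167357, p(86)=34262962, p(87)=38887673, p(88)=44108109, p(89)=49995925, p(90)=56634173, p(91)=64112359, p(92)=72533807, p(93)=82010177, p(94)=92669720, p(95)=104651419, p(96)=118114304, p(97)=133230930, p(98)=150198136, p(99)=169229875, p(100)=190569292, p(101)=214481126, p(102)=241265379, p(103)=271248950, p(104)=304801365, p(105)=342325709, p(106)=384276336, p(107)=431149389, p(108)=483502844, p(109)=541946240, p(110)=607163746, p(111)=679903203, p(112)=761002156, p(113)=851376628, p(114)=952050665, p(115)=1064144451, p(116)=1188908248, p(117)=1327710076, p(118)=1482074143, p(119)=1653668665, p(120)=1844349560, p(121)=2056148051, p(122)=2291320912, p(123)=2552338241, p(124)=2841940500, p(125)=3163127352, p(126)=3519222692, p(127)=3913864295, p(128)=4351078600, p(129)=4835271870, p(130)=5371315400, p(131)=5964539504, p(132)=6620830889, p(133)=7346629512, p(134)=8149040695, p(135)=9035836076, p(136)=10015581680, p(137)=11097645016, p(138)=12292341831, p(139)=13610949895, p(140)=15065878135, p(141)=16670689208, p(142)=18440293320, p(143)=20390982757, p(144)=22540654445, p(145)=24908858009, p(146)=27517052599, p(147)=30388671978, p(148)=33549419497, p(149)=37027355200, p(150)=40853235313, p(151)=45060624582, p(152)=49686288421, p(153)=54770336324, p(154)=60356673280, p(155)=66493182097, p(156)=73232243759, p(157)=80630964769, p(158)=88751778802, p(159)=97662728555, p(160)=107438159466, p(161)=118159068427, p(162)=129913904637, p(163)=142798995930, p(164)=156919475295, p(165)=172389800255, p(166)=189334822579, p(167)=207890420102, p(168)=228204732751, p(169)=250438925115, p(170)=274768617130, p(171)=301384802048, p(172)=330495499613.
Final step: p(173) = p(172) + p(171) - p(168) - p(166) + p(161) + p(158) - p(151) - p(147) + p(138) + p(133) - p(122) - p(116) + p(103) + p(96) - p(81) - p(73) + p(56) + p(47) - p(28) - p(18)
= 330495499613 + 301384802048 - 228204732751 - 189334822579 + 118159068427 + 88751778802 - 45060624582 - 30388671978 + 12292341831 + 7346629512 - 2291320912 - 1188908248 + 271248950 + 118114304 - 18004327 - 6185689 + 526823 + 124754 - 3718 - 385
= 362326859895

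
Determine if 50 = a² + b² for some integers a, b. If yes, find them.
1² + 7² (a=1, b=7)

Factorization: 50 = 2 × 5^2
By Fermat: n is sum of two squares iff every prime p ≡ 3 (mod 4) appears to even power.
All primes ≡ 3 (mod 4) appear to even power.
Search a = 0, 1, 2, … for 50 - a² a perfect square: first hit at a = 1: 50 - 1 = 49 = 7².
50 = 1² + 7² = 1 + 49 ✓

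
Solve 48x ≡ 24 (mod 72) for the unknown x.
x ≡ 2 (mod 3)

gcd(48, 72) = 24, which divides 24, so solutions exist.
Divide through by 24: 2x ≡ 1 (mod 3).
Find 2^(-1) mod 3 by the extended Euclidean algorithm:
3 = 1 × 2 + 1  ⟹  1 = (1)·3 + (-1)·2
So (-1)·2 ≡ 1 (mod 3), i.e. 2^(-1) ≡ -1 ≡ 2 (mod 3).
x ≡ 2 × 1 = 2 ≡ 2 (mod 3).
Check: 48 × 2 = 96 ≡ 24 (mod 72).
x ≡ 2 (mod 3), giving 24 solutions mod 72.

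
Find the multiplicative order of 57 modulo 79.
26

79 is prime, so ord(57) divides φ(79) = 78.
Divisors of 78: 1, 2, 3, 6, 13, 26, 39, 78.
Repeated squaring: 57^1 ≡ 57, 57^2 ≡ 10, 57^4 ≡ 21, 57^8 ≡ 46, 57^16 ≡ 62, 57^32 ≡ 52, 57^64 ≡ 18 (mod 79).
Test 57^d mod 79 for each divisor d in increasing order:
57^1 ≡ 57
57^2 ≡ 10
57^3 = 57^2·57^1 ≡ 17
57^6 = 57^4·57^2 ≡ 52
57^13 = 57^8·57^4·57^1 ≡ 78
57^26 = 57^16·57^8·57^2 ≡ 1  ← first divisor giving 1
The order is 26.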